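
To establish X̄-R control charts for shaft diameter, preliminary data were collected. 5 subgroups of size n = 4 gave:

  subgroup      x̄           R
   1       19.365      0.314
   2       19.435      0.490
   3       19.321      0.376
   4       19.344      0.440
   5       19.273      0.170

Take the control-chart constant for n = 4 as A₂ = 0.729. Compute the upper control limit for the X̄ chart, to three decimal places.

19.609

X̄̄ = (19.365 + 19.435 + 19.321 + 19.344 + 19.273) / 5 = 96.7380 / 5 = 19.3476
R̄ = (0.314 + 0.490 + 0.376 + 0.440 + 0.170) / 5 = 1.7900 / 5 = 0.3580
UCL = X̄̄ + A₂·R̄ = 19.3476 + 0.729 × 0.3580 = 19.6086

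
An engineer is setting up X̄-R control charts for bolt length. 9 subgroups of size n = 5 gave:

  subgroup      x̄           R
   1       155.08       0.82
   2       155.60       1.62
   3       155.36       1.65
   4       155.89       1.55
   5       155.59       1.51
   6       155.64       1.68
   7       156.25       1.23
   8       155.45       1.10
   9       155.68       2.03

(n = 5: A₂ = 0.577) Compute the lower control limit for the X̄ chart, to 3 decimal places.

154.770

X̄̄ = (155.08 + 155.60 + 155.36 + 155.89 + 155.59 + 155.64 + 156.25 + 155.45 + 155.68) / 9 = 1400.5400 / 9 = 155.6156
R̄ = (0.82 + 1.62 + 1.65 + 1.55 + 1.51 + 1.68 + 1.23 + 1.10 + 2.03) / 9 = 13.1900 / 9 = 1.4656
LCL = X̄̄ − A₂·R̄ = 155.6156 − 0.577 × 1.4656 = 154.7699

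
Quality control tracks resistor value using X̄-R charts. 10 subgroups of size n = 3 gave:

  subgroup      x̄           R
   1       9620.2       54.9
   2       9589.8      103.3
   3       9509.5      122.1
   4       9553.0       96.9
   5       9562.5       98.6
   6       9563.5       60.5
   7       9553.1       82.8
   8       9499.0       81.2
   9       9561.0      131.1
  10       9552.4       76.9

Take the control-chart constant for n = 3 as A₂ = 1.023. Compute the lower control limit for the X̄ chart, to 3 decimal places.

9463.481

X̄̄ = (9620.2 + 9589.8 + 9509.5 + 9553.0 + 9562.5 + 9563.5 + 9553.1 + 9499.0 + 9561.0 + 9552.4) / 10 = 95564.0000 / 10 = 9556.4000
R̄ = (54.9 + 103.3 + 122.1 + 96.9 + 98.6 + 60.5 + 82.8 + 81.2 + 131.1 + 76.9) / 10 = 908.3000 / 10 = 90.8300
LCL = X̄̄ − A₂·R̄ = 9556.4000 − 1.023 × 90.8300 = 9463.4809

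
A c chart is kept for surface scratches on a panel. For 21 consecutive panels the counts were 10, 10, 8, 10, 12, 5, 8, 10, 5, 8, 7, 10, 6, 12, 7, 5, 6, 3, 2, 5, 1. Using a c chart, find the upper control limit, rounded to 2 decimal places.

15.16

c̄ = (10 + 10 + 8 + 10 + 12 + 5 + 8 + 10 + 5 + 8 + 7 + 10 + 6 + 12 + 7 + 5 + 6 + 3 + 2 + 5 + 1) / 21 = 150 / 21 = 7.1429
UCL = c̄ + 3√c̄ = 7.1429 + 3 × √7.1429 = 7.1429 + 3 × 2.6726 = 15.1607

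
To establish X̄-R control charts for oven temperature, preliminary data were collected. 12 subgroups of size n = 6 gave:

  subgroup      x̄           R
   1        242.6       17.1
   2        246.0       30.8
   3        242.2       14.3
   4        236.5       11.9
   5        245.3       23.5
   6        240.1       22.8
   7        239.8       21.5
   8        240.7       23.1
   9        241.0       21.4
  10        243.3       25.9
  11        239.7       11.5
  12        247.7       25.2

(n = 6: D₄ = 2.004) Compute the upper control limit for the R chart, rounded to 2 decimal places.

R̄ = (17.1 + 30.8 + 14.3 + 11.9 + 23.5 + 22.8 + 21.5 + 23.1 + 21.4 + 25.9 + 11.5 + 25.2) / 12 = 249.0000 / 12 = 20.7500
UCL_R = D₄·R̄ = 2.004 × 20.7500 = 41.5830

41.58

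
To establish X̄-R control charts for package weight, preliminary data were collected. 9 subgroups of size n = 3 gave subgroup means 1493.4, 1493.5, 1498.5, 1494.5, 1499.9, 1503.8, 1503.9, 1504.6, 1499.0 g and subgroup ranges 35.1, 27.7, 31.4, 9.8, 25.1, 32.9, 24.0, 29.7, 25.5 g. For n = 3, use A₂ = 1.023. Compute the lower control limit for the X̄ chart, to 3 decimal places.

X̄̄ = (1493.4 + 1493.5 + 1498.5 + 1494.5 + 1499.9 + 1503.8 + 1503.9 + 1504.6 + 1499.0) / 9 = 13491.1000 / 9 = 1499.0111
R̄ = (35.1 + 27.7 + 31.4 + 9.8 + 25.1 + 32.9 + 24.0 + 29.7 + 25.5) / 9 = 241.2000 / 9 = 26.8000
LCL = X̄̄ − A₂·R̄ = 1499.0111 − 1.023 × 26.8000 = 1471.5947

1471.595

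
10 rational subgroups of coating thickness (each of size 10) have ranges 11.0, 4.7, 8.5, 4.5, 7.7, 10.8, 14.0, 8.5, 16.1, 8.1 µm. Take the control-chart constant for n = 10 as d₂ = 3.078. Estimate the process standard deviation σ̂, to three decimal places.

R̄ = (11.0 + 4.7 + 8.5 + 4.5 + 7.7 + 10.8 + 14.0 + 8.5 + 16.1 + 8.1) / 10 = 9.3900
σ̂ = R̄ / d₂ = 9.3900 / 3.078 = 3.0507

3.051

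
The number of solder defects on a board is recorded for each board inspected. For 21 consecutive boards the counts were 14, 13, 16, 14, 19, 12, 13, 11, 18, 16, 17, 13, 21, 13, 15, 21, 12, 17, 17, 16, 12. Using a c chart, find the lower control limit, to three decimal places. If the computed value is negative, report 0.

3.527

c̄ = (14 + 13 + 16 + 14 + 19 + 12 + 13 + 11 + 18 + 16 + 17 + 13 + 21 + 13 + 15 + 21 + 12 + 17 + 17 + 16 + 12) / 21 = 320 / 21 = 15.2381
LCL = c̄ − 3√c̄ = 15.2381 − 3 × 3.9036 = 3.5273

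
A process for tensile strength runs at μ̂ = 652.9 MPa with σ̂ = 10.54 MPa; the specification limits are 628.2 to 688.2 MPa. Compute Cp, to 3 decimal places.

Cp = (USL − LSL) / (6σ̂) = (688.2 − 628.2) / (6 × 10.54) = 60.0000 / 63.2400 = 0.9488

0.949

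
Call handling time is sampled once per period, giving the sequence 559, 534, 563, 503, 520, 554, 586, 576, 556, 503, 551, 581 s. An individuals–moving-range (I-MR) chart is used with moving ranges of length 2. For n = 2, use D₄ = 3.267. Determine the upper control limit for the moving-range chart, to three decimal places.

Moving ranges: 25, 29, 60, 17, 34, 32, 10, 20, 53, 48, 30; M̄R̄ = 358.0000 / 11 = 32.5455
UCL_MR = D₄·M̄R̄ = 3.267 × 32.5455 = 106.3260

106.326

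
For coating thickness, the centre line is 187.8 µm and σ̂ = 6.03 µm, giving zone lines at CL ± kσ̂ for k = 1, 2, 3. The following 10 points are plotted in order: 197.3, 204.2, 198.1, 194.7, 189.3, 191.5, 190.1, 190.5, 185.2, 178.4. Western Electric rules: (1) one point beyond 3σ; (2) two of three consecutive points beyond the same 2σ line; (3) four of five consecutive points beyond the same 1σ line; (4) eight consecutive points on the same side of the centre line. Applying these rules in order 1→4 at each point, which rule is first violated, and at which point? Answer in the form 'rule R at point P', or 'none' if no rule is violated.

Zone of each point (C = within 1σ̂, B = 1σ̂–2σ̂, A = 2σ̂–3σ̂, * = beyond 3σ̂; sign = side of CL): 1:+B, 2:+A, 3:+B, 4:+B, 5:+C, 6:+C, 7:+C, 8:+C, 9:-C, 10:-B
Rule 3 (four of five consecutive points beyond the same 1σ limit) is satisfied at point 4.

rule 3 at point 4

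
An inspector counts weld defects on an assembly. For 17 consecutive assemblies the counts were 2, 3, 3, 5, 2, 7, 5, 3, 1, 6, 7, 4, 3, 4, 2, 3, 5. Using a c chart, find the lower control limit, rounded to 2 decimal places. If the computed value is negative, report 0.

c̄ = (2 + 3 + 3 + 5 + 2 + 7 + 5 + 3 + 1 + 6 + 7 + 4 + 3 + 4 + 2 + 3 + 5) / 17 = 65 / 17 = 3.8235
LCL = c̄ − 3√c̄ = 3.8235 − 3 × 1.9554 = -2.0426 → 0 (cannot be negative)

0.00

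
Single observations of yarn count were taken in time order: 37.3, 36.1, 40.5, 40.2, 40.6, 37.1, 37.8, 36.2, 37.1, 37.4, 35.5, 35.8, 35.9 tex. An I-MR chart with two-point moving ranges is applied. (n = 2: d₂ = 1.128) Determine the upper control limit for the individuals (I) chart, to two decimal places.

40.96

X̄ = (37.3 + 36.1 + 40.5 + 40.2 + 40.6 + 37.1 + 37.8 + 36.2 + 37.1 + 37.4 + 35.5 + 35.8 + 35.9) / 13 = 37.5000
Moving ranges: 1.2, 4.4, 0.3, 0.4, 3.5, 0.7, 1.6, 0.9, 0.3, 1.9, 0.3, 0.1; M̄R̄ = 15.6000 / 12 = 1.3000
UCL = X̄ + 3·M̄R̄/d₂ = 37.5000 + 3 × 1.3000 / 1.128 = 40.9574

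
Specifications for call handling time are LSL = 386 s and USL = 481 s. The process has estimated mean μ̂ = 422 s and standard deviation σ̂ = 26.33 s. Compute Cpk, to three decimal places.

Cpu = (USL − μ̂) / (3σ̂) = (481 − 422) / (3 × 26.33) = 0.7469; Cpl = (μ̂ − LSL) / (3σ̂) = (422 − 386) / (3 × 26.33) = 0.4558; Cpk = min(Cpu, Cpl) = 0.4558

0.456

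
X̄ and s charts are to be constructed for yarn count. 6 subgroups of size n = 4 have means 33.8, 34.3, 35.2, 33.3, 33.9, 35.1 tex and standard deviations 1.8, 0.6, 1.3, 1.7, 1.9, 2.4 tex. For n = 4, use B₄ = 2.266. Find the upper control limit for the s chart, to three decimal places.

3.663

s̄ = (1.8 + 0.6 + 1.3 + 1.7 + 1.9 + 2.4) / 6 = 1.6167
UCL_s = B₄·s̄ = 2.266 × 1.6167 = 3.6634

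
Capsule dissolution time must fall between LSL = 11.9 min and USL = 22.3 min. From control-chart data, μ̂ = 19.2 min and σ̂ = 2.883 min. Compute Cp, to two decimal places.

0.60

Cp = (USL − LSL) / (6σ̂) = (22.3 − 11.9) / (6 × 2.883) = 10.4000 / 17.2980 = 0.6012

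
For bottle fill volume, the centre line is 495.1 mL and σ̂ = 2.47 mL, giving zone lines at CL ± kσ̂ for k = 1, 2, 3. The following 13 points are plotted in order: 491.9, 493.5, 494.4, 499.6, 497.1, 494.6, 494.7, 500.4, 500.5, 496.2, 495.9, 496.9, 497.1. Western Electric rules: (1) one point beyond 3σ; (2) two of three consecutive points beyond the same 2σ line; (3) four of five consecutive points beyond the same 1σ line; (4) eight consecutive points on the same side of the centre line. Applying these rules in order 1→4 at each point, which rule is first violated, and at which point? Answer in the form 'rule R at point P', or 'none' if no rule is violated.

rule 2 at point 9

Zone of each point (C = within 1σ̂, B = 1σ̂–2σ̂, A = 2σ̂–3σ̂, * = beyond 3σ̂; sign = side of CL): 1:-B, 2:-C, 3:-C, 4:+B, 5:+C, 6:-C, 7:-C, 8:+A, 9:+A, 10:+C, 11:+C, 12:+C, 13:+C
Rule 2 (two of three consecutive points beyond the same 2σ limit) is satisfied at point 9.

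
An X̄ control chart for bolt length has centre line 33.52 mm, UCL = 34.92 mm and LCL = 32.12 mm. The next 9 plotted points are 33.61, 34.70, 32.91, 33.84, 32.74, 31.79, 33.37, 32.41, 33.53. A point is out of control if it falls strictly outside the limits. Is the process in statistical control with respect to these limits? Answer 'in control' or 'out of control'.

out of control

Compare each point to [32.12, 34.92]: sample 6 = 31.79 < LCL.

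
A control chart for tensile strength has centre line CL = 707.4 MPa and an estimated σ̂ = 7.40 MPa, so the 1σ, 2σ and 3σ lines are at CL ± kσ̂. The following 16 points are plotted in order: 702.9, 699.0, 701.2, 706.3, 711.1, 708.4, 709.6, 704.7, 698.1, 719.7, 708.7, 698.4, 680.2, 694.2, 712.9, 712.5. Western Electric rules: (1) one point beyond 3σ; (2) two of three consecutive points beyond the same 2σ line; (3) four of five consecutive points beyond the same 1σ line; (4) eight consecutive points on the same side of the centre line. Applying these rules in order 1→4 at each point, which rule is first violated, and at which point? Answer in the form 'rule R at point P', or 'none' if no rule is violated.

Zone of each point (C = within 1σ̂, B = 1σ̂–2σ̂, A = 2σ̂–3σ̂, * = beyond 3σ̂; sign = side of CL): 1:-C, 2:-B, 3:-C, 4:-C, 5:+C, 6:+C, 7:+C, 8:-C, 9:-B, 10:+B, 11:+C, 12:-B, 13:-*, 14:-B, 15:+C, 16:+C
Rule 1 (one point beyond the 3σ limits) is satisfied at point 13.

rule 1 at point 13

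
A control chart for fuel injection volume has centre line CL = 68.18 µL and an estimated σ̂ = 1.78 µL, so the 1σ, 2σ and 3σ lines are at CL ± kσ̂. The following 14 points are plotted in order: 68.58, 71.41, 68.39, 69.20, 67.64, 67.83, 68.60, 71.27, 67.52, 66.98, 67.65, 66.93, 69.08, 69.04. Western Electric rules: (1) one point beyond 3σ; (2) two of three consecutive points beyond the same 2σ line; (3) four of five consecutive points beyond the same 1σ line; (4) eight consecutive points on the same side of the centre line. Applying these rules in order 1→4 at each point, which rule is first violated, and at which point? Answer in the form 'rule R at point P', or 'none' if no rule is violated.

none

Zone of each point (C = within 1σ̂, B = 1σ̂–2σ̂, A = 2σ̂–3σ̂, * = beyond 3σ̂; sign = side of CL): 1:+C, 2:+B, 3:+C, 4:+C, 5:-C, 6:-C, 7:+C, 8:+B, 9:-C, 10:-C, 11:-C, 12:-C, 13:+C, 14:+C
No rule fires across all 14 points.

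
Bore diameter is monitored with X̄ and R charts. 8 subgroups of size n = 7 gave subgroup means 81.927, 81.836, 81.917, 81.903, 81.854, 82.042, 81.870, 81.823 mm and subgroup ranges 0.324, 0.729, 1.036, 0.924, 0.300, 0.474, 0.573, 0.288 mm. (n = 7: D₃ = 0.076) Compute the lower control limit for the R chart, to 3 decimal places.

0.044

R̄ = (0.324 + 0.729 + 1.036 + 0.924 + 0.300 + 0.474 + 0.573 + 0.288) / 8 = 4.6480 / 8 = 0.5810
LCL_R = D₃·R̄ = 0.076 × 0.5810 = 0.0442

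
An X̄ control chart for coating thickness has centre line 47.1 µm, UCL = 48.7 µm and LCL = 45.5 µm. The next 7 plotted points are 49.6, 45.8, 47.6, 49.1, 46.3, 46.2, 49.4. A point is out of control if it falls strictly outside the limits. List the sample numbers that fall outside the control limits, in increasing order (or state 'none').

Compare each point to [45.5, 48.7]: sample 1 = 49.6 > UCL; sample 4 = 49.1 > UCL; sample 7 = 49.4 > UCL.

1, 4, 7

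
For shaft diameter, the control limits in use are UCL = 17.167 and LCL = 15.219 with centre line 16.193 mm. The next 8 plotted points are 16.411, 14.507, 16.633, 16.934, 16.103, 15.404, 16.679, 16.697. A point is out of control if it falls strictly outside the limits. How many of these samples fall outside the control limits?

1

Compare each point to [15.219, 17.167]: sample 2 = 14.507 < LCL.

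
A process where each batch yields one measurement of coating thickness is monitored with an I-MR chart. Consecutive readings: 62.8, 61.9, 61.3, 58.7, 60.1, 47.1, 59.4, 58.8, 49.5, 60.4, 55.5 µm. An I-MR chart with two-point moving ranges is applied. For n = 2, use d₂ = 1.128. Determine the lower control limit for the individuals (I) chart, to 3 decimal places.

X̄ = (62.8 + 61.9 + 61.3 + 58.7 + 60.1 + 47.1 + 59.4 + 58.8 + 49.5 + 60.4 + 55.5) / 11 = 57.7727
Moving ranges: 0.9, 0.6, 2.6, 1.4, 13.0, 12.3, 0.6, 9.3, 10.9, 4.9; M̄R̄ = 56.5000 / 10 = 5.6500
LCL = X̄ − 3·M̄R̄/d₂ = 57.7727 − 3 × 5.6500 / 1.128 = 42.7461

42.746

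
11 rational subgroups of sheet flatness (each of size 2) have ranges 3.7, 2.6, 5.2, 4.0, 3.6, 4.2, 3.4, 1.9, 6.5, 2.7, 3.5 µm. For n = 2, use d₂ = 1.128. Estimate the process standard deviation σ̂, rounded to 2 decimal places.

3.33

R̄ = (3.7 + 2.6 + 5.2 + 4.0 + 3.6 + 4.2 + 3.4 + 1.9 + 6.5 + 2.7 + 3.5) / 11 = 3.7545
σ̂ = R̄ / d₂ = 3.7545 / 1.128 = 3.3285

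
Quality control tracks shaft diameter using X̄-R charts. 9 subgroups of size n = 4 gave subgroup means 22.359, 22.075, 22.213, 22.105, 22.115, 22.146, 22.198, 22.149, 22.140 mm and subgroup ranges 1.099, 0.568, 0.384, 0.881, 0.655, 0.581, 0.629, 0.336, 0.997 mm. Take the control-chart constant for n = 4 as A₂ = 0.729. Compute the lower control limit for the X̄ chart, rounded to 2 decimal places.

X̄̄ = (22.359 + 22.075 + 22.213 + 22.105 + 22.115 + 22.146 + 22.198 + 22.149 + 22.140) / 9 = 199.5000 / 9 = 22.1667
R̄ = (1.099 + 0.568 + 0.384 + 0.881 + 0.655 + 0.581 + 0.629 + 0.336 + 0.997) / 9 = 6.1300 / 9 = 0.6811
LCL = X̄̄ − A₂·R̄ = 22.1667 − 0.729 × 0.6811 = 21.6701

21.67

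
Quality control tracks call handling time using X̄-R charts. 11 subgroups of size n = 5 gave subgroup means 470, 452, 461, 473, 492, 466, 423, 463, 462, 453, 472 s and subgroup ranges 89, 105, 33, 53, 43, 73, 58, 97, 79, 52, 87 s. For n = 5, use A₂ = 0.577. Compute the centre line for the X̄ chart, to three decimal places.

462.455

X̄̄ = (470 + 452 + 461 + 473 + 492 + 466 + 423 + 463 + 462 + 453 + 472) / 11 = 5087.0000 / 11 = 462.4545
CL = X̄̄ = 462.4545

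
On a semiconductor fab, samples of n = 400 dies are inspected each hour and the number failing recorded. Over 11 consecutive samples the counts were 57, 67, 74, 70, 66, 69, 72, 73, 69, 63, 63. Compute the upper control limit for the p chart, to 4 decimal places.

0.2251

p̄ = Σdᵢ / (k·n) = 743 / (11 × 400) = 0.16886
UCL = p̄ + 3·√(p̄(1−p̄)/n) = 0.16886 + 3 × √(0.16886×0.83114/400) = 0.16886 + 3 × 0.01873 = 0.22506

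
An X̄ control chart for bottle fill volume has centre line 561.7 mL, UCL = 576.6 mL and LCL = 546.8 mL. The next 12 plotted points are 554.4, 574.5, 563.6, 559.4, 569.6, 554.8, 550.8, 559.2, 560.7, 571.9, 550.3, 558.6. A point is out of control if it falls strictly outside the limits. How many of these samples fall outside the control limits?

All 12 points lie within [546.8, 576.6].

0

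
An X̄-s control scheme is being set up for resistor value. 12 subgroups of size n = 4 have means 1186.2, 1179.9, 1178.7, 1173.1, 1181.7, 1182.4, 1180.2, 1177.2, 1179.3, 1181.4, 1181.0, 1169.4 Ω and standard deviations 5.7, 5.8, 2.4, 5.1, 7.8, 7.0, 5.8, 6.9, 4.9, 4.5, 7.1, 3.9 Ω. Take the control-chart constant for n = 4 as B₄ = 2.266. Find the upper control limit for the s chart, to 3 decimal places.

12.633

s̄ = (5.7 + 5.8 + 2.4 + 5.1 + 7.8 + 7.0 + 5.8 + 6.9 + 4.9 + 4.5 + 7.1 + 3.9) / 12 = 5.5750
UCL_s = B₄·s̄ = 2.266 × 5.5750 = 12.6330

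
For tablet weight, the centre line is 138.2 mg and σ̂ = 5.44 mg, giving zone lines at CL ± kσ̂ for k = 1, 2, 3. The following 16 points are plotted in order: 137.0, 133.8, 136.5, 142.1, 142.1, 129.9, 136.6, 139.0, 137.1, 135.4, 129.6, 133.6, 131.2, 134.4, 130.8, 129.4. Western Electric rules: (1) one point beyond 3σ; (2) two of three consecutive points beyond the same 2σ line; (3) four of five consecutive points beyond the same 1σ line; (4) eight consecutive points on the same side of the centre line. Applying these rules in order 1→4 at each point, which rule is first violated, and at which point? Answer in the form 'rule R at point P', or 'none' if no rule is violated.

Zone of each point (C = within 1σ̂, B = 1σ̂–2σ̂, A = 2σ̂–3σ̂, * = beyond 3σ̂; sign = side of CL): 1:-C, 2:-C, 3:-C, 4:+C, 5:+C, 6:-B, 7:-C, 8:+C, 9:-C, 10:-C, 11:-B, 12:-C, 13:-B, 14:-C, 15:-B, 16:-B
Rule 4 (eight consecutive points on the same side of the centre line) is satisfied at point 16.

rule 4 at point 16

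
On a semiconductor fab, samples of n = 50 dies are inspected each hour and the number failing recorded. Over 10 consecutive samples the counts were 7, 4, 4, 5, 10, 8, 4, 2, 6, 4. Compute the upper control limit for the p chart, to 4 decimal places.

p̄ = Σdᵢ / (k·n) = 54 / (10 × 50) = 0.10800
UCL = p̄ + 3·√(p̄(1−p̄)/n) = 0.10800 + 3 × √(0.10800×0.89200/50) = 0.10800 + 3 × 0.04389 = 0.23968

0.2397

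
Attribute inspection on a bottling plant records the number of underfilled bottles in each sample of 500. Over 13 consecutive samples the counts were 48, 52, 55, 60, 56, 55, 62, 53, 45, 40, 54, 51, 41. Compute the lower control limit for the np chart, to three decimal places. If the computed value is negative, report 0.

p̄ = Σdᵢ / (k·n) = 672 / (13 × 500) = 0.10338
LCL = np̄ − 3·√(np̄(1−p̄)) = 51.6923 − 3 × 6.8079 = 31.2685

31.268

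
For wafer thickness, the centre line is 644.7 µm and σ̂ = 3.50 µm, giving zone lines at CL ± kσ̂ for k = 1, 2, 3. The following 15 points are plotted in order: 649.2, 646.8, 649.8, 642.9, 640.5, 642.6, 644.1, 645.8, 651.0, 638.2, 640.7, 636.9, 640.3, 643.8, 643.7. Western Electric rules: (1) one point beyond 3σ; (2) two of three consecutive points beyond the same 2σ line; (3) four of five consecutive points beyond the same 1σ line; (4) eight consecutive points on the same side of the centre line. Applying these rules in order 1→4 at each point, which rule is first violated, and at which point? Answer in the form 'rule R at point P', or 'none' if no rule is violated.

Zone of each point (C = within 1σ̂, B = 1σ̂–2σ̂, A = 2σ̂–3σ̂, * = beyond 3σ̂; sign = side of CL): 1:+B, 2:+C, 3:+B, 4:-C, 5:-B, 6:-C, 7:-C, 8:+C, 9:+B, 10:-B, 11:-B, 12:-A, 13:-B, 14:-C, 15:-C
Rule 3 (four of five consecutive points beyond the same 1σ limit) is satisfied at point 13.

rule 3 at point 13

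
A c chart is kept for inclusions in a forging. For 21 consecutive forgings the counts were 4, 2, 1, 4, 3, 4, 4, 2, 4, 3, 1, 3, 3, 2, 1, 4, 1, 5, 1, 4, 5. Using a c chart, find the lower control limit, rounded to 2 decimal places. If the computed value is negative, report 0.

c̄ = (4 + 2 + 1 + 4 + 3 + 4 + 4 + 2 + 4 + 3 + 1 + 3 + 3 + 2 + 1 + 4 + 1 + 5 + 1 + 4 + 5) / 21 = 61 / 21 = 2.9048
LCL = c̄ − 3√c̄ = 2.9048 − 3 × 1.7043 = -2.2082 → 0 (cannot be negative)

0.00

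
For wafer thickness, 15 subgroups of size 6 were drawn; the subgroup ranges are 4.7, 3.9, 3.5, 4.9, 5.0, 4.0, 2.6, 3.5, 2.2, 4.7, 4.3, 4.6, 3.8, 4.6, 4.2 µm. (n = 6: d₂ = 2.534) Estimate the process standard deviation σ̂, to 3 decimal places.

R̄ = (4.7 + 3.9 + 3.5 + 4.9 + 5.0 + 4.0 + 2.6 + 3.5 + 2.2 + 4.7 + 4.3 + 4.6 + 3.8 + 4.6 + 4.2) / 15 = 4.0333
σ̂ = R̄ / d₂ = 4.0333 / 2.534 = 1.5917

1.592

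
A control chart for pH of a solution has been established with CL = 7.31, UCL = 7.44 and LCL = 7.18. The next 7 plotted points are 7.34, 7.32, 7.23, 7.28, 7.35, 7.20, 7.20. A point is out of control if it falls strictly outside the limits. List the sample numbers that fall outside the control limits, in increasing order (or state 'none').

none

All 7 points lie within [7.18, 7.44].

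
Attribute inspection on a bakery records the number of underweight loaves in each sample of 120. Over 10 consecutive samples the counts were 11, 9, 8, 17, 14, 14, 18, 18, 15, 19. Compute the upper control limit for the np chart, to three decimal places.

24.947

p̄ = Σdᵢ / (k·n) = 143 / (10 × 120) = 0.11917
UCL = np̄ + 3·√(np̄(1−p̄)) = 14.3000 + 3 × √(14.3000×0.88083) = 14.3000 + 3 × 3.5491 = 24.9472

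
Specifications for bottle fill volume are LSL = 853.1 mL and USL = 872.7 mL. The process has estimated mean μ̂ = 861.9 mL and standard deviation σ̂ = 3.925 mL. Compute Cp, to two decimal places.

0.83

Cp = (USL − LSL) / (6σ̂) = (872.7 − 853.1) / (6 × 3.925) = 19.6000 / 23.5500 = 0.8323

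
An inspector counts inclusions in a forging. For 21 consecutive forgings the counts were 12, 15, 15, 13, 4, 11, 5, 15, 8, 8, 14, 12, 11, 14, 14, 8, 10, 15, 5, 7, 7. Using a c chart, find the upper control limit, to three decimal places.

c̄ = (12 + 15 + 15 + 13 + 4 + 11 + 5 + 15 + 8 + 8 + 14 + 12 + 11 + 14 + 14 + 8 + 10 + 15 + 5 + 7 + 7) / 21 = 223 / 21 = 10.6190
UCL = c̄ + 3√c̄ = 10.6190 + 3 × √10.6190 = 10.6190 + 3 × 3.2587 = 20.3951

20.395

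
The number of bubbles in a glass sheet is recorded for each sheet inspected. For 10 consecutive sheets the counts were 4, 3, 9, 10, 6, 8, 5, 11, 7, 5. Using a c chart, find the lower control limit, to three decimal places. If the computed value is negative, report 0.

c̄ = (4 + 3 + 9 + 10 + 6 + 8 + 5 + 11 + 7 + 5) / 10 = 68 / 10 = 6.8000
LCL = c̄ − 3√c̄ = 6.8000 − 3 × 2.6077 = -1.0230 → 0 (cannot be negative)

0.000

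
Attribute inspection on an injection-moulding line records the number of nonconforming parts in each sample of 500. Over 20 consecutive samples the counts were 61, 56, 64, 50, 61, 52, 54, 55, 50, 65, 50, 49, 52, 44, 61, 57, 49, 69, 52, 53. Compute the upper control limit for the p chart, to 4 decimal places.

0.1524

p̄ = Σdᵢ / (k·n) = 1104 / (20 × 500) = 0.11040
UCL = p̄ + 3·√(p̄(1−p̄)/n) = 0.11040 + 3 × √(0.11040×0.88960/500) = 0.11040 + 3 × 0.01402 = 0.15245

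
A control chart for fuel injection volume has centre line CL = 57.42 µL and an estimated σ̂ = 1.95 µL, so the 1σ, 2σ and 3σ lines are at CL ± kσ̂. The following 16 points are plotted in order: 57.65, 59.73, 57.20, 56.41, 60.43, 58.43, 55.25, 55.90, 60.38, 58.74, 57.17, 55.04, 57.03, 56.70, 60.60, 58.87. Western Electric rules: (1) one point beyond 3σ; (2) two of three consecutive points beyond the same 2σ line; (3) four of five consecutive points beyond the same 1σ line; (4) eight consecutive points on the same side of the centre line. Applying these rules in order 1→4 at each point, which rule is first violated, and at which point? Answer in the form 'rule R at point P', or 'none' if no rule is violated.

none

Zone of each point (C = within 1σ̂, B = 1σ̂–2σ̂, A = 2σ̂–3σ̂, * = beyond 3σ̂; sign = side of CL): 1:+C, 2:+B, 3:-C, 4:-C, 5:+B, 6:+C, 7:-B, 8:-C, 9:+B, 10:+C, 11:-C, 12:-B, 13:-C, 14:-C, 15:+B, 16:+C
No rule fires across all 16 points.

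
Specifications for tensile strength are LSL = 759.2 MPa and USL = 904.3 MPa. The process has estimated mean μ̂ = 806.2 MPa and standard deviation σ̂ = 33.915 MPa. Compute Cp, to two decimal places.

Cp = (USL − LSL) / (6σ̂) = (904.3 − 759.2) / (6 × 33.915) = 145.1000 / 203.4900 = 0.7131

0.71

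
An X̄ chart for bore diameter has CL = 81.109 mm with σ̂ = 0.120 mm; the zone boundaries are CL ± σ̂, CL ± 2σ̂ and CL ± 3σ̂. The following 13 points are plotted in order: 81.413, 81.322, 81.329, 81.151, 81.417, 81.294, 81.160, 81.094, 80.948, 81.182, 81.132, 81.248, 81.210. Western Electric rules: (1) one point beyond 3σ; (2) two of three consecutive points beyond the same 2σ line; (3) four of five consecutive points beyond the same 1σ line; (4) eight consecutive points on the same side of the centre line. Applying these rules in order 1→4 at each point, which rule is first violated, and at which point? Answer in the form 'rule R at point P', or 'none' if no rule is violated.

rule 3 at point 5

Zone of each point (C = within 1σ̂, B = 1σ̂–2σ̂, A = 2σ̂–3σ̂, * = beyond 3σ̂; sign = side of CL): 1:+A, 2:+B, 3:+B, 4:+C, 5:+A, 6:+B, 7:+C, 8:-C, 9:-B, 10:+C, 11:+C, 12:+B, 13:+C
Rule 3 (four of five consecutive points beyond the same 1σ limit) is satisfied at point 5.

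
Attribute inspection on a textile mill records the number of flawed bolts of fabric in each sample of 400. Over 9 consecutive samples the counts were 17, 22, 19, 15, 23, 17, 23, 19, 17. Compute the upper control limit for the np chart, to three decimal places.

31.909

p̄ = Σdᵢ / (k·n) = 172 / (9 × 400) = 0.04778
UCL = np̄ + 3·√(np̄(1−p̄)) = 19.1111 + 3 × √(19.1111×0.95222) = 19.1111 + 3 × 4.2659 = 31.9089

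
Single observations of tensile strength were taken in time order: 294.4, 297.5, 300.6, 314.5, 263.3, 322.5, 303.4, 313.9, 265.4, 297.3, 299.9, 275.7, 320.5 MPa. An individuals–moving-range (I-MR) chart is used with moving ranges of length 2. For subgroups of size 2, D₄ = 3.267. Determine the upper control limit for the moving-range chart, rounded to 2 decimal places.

Moving ranges: 3.1, 3.1, 13.9, 51.2, 59.2, 19.1, 10.5, 48.5, 31.9, 2.6, 24.2, 44.8; M̄R̄ = 312.1000 / 12 = 26.0083
UCL_MR = D₄·M̄R̄ = 3.267 × 26.0083 = 84.9692

84.97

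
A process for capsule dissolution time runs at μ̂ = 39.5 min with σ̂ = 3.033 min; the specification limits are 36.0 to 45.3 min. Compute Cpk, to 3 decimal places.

0.385

Cpu = (USL − μ̂) / (3σ̂) = (45.3 − 39.5) / (3 × 3.033) = 0.6374; Cpl = (μ̂ − LSL) / (3σ̂) = (39.5 − 36.0) / (3 × 3.033) = 0.3847; Cpk = min(Cpu, Cpl) = 0.3847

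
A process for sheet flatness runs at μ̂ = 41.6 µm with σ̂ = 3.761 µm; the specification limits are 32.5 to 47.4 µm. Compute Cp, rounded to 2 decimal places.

Cp = (USL − LSL) / (6σ̂) = (47.4 − 32.5) / (6 × 3.761) = 14.9000 / 22.5660 = 0.6603

0.66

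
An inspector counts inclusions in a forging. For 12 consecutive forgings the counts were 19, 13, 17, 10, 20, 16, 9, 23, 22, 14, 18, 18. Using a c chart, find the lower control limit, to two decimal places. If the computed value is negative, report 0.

c̄ = (19 + 13 + 17 + 10 + 20 + 16 + 9 + 23 + 22 + 14 + 18 + 18) / 12 = 199 / 12 = 16.5833
LCL = c̄ − 3√c̄ = 16.5833 − 3 × 4.0723 = 4.3665

4.37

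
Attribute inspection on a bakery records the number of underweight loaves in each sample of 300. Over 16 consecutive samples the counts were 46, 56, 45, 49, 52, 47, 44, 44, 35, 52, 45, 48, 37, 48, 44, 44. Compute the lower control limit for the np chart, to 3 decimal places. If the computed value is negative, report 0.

27.278

p̄ = Σdᵢ / (k·n) = 736 / (16 × 300) = 0.15333
LCL = np̄ − 3·√(np̄(1−p̄)) = 46.0000 − 3 × 6.2407 = 27.2778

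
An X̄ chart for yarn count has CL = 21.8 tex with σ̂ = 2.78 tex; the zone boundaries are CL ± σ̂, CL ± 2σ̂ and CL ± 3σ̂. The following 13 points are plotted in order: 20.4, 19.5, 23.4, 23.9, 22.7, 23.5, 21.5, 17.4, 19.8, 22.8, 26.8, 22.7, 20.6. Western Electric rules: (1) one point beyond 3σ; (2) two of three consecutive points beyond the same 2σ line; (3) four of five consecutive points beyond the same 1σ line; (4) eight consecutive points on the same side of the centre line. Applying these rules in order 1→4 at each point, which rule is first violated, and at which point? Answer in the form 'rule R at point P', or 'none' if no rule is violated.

none

Zone of each point (C = within 1σ̂, B = 1σ̂–2σ̂, A = 2σ̂–3σ̂, * = beyond 3σ̂; sign = side of CL): 1:-C, 2:-C, 3:+C, 4:+C, 5:+C, 6:+C, 7:-C, 8:-B, 9:-C, 10:+C, 11:+B, 12:+C, 13:-C
No rule fires across all 13 points.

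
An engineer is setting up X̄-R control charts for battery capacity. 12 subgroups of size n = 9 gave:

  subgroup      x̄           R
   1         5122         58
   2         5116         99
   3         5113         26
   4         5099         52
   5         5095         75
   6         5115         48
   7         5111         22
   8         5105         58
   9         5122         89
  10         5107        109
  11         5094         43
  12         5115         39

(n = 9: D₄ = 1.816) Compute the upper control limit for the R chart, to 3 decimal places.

108.657

R̄ = (58 + 99 + 26 + 52 + 75 + 48 + 22 + 58 + 89 + 109 + 43 + 39) / 12 = 718.0000 / 12 = 59.8333
UCL_R = D₄·R̄ = 1.816 × 59.8333 = 108.6573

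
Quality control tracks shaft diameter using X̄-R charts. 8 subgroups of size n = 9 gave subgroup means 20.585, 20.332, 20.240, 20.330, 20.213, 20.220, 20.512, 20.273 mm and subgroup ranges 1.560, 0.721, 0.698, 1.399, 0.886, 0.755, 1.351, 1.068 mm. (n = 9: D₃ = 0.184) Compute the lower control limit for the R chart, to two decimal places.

0.19

R̄ = (1.560 + 0.721 + 0.698 + 1.399 + 0.886 + 0.755 + 1.351 + 1.068) / 8 = 8.4380 / 8 = 1.0548
LCL_R = D₃·R̄ = 0.184 × 1.0548 = 0.1941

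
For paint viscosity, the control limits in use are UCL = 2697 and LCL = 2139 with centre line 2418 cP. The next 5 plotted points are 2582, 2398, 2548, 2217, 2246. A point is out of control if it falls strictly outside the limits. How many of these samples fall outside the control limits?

All 5 points lie within [2139, 2697].

0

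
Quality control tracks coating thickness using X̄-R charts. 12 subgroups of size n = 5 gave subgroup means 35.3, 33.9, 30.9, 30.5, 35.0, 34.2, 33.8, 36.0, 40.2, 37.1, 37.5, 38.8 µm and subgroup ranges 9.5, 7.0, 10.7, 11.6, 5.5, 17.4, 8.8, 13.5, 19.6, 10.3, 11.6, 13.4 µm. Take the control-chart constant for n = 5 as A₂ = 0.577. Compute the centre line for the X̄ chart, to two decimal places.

35.27

X̄̄ = (35.3 + 33.9 + 30.9 + 30.5 + 35.0 + 34.2 + 33.8 + 36.0 + 40.2 + 37.1 + 37.5 + 38.8) / 12 = 423.2000 / 12 = 35.2667
CL = X̄̄ = 35.2667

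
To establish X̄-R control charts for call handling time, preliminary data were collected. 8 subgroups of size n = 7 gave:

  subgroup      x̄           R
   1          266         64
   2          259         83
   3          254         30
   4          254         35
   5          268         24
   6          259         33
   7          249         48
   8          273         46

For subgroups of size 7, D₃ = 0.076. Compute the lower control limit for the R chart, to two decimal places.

3.45

R̄ = (64 + 83 + 30 + 35 + 24 + 33 + 48 + 46) / 8 = 363.0000 / 8 = 45.3750
LCL_R = D₃·R̄ = 0.076 × 45.3750 = 3.4485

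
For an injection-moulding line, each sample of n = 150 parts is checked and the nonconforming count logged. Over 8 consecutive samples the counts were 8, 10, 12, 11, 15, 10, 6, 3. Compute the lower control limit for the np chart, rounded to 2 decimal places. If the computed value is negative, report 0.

p̄ = Σdᵢ / (k·n) = 75 / (8 × 150) = 0.06250
LCL = np̄ − 3·√(np̄(1−p̄)) = 9.3750 − 3 × 2.9646 = 0.4811

0.48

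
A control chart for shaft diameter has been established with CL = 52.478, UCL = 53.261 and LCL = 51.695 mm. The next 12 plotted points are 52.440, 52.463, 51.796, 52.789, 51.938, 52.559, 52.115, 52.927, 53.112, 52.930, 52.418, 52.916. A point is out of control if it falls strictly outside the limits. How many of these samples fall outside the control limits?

0

All 12 points lie within [51.695, 53.261].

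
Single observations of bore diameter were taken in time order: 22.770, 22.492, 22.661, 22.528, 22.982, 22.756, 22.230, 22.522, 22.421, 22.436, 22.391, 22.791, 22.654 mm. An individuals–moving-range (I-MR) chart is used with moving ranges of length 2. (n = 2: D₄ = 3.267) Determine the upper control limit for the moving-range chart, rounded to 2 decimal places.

0.76

Moving ranges: 0.278, 0.169, 0.133, 0.454, 0.226, 0.526, 0.292, 0.101, 0.015, 0.045, 0.400, 0.137; M̄R̄ = 2.7760 / 12 = 0.2313
UCL_MR = D₄·M̄R̄ = 3.267 × 0.2313 = 0.7558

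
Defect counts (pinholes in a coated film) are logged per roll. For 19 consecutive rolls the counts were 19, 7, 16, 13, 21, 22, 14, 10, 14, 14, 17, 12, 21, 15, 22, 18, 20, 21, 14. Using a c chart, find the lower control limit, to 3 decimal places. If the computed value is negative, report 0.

c̄ = (19 + 7 + 16 + 13 + 21 + 22 + 14 + 10 + 14 + 14 + 17 + 12 + 21 + 15 + 22 + 18 + 20 + 21 + 14) / 19 = 310 / 19 = 16.3158
LCL = c̄ − 3√c̄ = 16.3158 − 3 × 4.0393 = 4.1979

4.198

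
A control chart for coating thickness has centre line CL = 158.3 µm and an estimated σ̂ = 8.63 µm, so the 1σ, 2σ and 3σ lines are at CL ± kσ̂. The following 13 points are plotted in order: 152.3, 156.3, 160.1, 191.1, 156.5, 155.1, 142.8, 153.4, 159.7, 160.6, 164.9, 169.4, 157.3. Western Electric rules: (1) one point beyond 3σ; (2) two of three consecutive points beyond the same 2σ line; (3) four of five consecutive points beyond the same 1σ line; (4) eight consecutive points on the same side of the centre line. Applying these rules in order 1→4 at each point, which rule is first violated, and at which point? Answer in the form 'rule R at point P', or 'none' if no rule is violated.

rule 1 at point 4

Zone of each point (C = within 1σ̂, B = 1σ̂–2σ̂, A = 2σ̂–3σ̂, * = beyond 3σ̂; sign = side of CL): 1:-C, 2:-C, 3:+C, 4:+*, 5:-C, 6:-C, 7:-B, 8:-C, 9:+C, 10:+C, 11:+C, 12:+B, 13:-C
Rule 1 (one point beyond the 3σ limits) is satisfied at point 4.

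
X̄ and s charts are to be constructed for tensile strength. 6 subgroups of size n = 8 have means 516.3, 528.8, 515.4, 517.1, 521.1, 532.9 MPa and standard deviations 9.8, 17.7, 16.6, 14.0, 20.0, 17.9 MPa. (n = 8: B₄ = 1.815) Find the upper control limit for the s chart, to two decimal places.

29.04

s̄ = (9.8 + 17.7 + 16.6 + 14.0 + 20.0 + 17.9) / 6 = 16.0000
UCL_s = B₄·s̄ = 1.815 × 16.0000 = 29.0400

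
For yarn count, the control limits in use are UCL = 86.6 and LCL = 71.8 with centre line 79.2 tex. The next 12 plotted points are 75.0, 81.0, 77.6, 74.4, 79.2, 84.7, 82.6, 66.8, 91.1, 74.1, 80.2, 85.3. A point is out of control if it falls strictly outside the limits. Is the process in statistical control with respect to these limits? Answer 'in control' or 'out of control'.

Compare each point to [71.8, 86.6]: sample 8 = 66.8 < LCL; sample 9 = 91.1 > UCL.

out of control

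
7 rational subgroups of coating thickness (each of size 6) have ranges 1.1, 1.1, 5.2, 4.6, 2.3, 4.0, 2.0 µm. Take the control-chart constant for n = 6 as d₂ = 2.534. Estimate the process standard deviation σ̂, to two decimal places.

1.14

R̄ = (1.1 + 1.1 + 5.2 + 4.6 + 2.3 + 4.0 + 2.0) / 7 = 2.9000
σ̂ = R̄ / d₂ = 2.9000 / 2.534 = 1.1444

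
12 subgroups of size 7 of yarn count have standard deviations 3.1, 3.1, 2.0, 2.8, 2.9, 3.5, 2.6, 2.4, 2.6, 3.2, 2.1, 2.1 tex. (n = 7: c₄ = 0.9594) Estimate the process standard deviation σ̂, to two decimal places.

2.81

s̄ = (3.1 + 3.1 + 2.0 + 2.8 + 2.9 + 3.5 + 2.6 + 2.4 + 2.6 + 3.2 + 2.1 + 2.1) / 12 = 2.7000
σ̂ = s̄ / c₄ = 2.7000 / 0.9594 = 2.8143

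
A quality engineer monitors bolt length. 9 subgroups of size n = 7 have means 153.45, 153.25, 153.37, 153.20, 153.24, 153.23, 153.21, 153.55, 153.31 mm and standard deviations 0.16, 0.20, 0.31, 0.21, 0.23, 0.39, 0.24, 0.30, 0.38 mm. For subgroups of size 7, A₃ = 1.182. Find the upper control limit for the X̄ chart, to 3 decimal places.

153.630

X̄̄ = (153.45 + 153.25 + 153.37 + 153.20 + 153.24 + 153.23 + 153.21 + 153.55 + 153.31) / 9 = 153.3122
s̄ = (0.16 + 0.20 + 0.31 + 0.21 + 0.23 + 0.39 + 0.24 + 0.30 + 0.38) / 9 = 0.2689
UCL = X̄̄ + A₃·s̄ = 153.3122 + 1.182 × 0.2689 = 153.6300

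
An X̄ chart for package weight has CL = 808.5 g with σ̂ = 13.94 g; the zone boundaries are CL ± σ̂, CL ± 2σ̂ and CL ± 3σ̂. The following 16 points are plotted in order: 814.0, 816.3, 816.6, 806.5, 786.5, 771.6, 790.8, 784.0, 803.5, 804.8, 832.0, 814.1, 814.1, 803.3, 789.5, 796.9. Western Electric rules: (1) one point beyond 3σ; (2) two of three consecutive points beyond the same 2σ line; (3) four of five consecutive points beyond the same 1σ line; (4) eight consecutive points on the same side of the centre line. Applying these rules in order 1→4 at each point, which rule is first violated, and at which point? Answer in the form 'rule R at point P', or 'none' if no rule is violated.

rule 3 at point 8

Zone of each point (C = within 1σ̂, B = 1σ̂–2σ̂, A = 2σ̂–3σ̂, * = beyond 3σ̂; sign = side of CL): 1:+C, 2:+C, 3:+C, 4:-C, 5:-B, 6:-A, 7:-B, 8:-B, 9:-C, 10:-C, 11:+B, 12:+C, 13:+C, 14:-C, 15:-B, 16:-C
Rule 3 (four of five consecutive points beyond the same 1σ limit) is satisfied at point 8.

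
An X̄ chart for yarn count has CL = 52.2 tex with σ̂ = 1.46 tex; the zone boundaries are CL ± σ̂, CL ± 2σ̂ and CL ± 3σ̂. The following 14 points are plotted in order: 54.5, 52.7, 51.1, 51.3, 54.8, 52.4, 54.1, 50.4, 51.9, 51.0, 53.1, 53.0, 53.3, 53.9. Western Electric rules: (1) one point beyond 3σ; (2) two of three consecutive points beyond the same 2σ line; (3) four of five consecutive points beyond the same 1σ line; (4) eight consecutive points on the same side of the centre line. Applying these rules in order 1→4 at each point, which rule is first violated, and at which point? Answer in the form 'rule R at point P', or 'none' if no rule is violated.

none

Zone of each point (C = within 1σ̂, B = 1σ̂–2σ̂, A = 2σ̂–3σ̂, * = beyond 3σ̂; sign = side of CL): 1:+B, 2:+C, 3:-C, 4:-C, 5:+B, 6:+C, 7:+B, 8:-B, 9:-C, 10:-C, 11:+C, 12:+C, 13:+C, 14:+B
No rule fires across all 14 points.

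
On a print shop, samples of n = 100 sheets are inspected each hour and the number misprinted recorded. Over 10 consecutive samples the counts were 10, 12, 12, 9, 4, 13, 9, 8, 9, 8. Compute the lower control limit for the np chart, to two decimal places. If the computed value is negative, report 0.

0.65

p̄ = Σdᵢ / (k·n) = 94 / (10 × 100) = 0.09400
LCL = np̄ − 3·√(np̄(1−p̄)) = 9.4000 − 3 × 2.9183 = 0.6451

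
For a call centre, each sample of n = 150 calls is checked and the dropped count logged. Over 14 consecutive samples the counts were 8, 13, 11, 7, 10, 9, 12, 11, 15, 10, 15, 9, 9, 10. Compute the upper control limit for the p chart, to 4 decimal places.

0.1338

p̄ = Σdᵢ / (k·n) = 149 / (14 × 150) = 0.07095
UCL = p̄ + 3·√(p̄(1−p̄)/n) = 0.07095 + 3 × √(0.07095×0.92905/150) = 0.07095 + 3 × 0.02096 = 0.13384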